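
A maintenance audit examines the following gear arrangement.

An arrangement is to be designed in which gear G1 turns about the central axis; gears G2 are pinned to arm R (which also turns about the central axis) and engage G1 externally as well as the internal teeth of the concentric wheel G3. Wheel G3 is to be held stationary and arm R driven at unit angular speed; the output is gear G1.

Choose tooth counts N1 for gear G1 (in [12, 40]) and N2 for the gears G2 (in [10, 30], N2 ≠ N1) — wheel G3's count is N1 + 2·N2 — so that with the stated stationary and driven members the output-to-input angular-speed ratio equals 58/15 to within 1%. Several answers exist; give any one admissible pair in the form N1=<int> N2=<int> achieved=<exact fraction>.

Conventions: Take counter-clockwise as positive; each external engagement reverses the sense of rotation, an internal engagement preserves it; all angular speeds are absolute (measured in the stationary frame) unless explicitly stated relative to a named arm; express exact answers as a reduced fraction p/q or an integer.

topology: planetary set — design target 58/15, arm = carrier (Willis)
Willis with ω_ring = 0: ω_sun/ω_arm = (N1+N3)/N1; set equal to 58/15  ⇒  N3/N1 = 58/15 − 1 = 43/15
N3 = N1 + 2·N2  ⇒  N2/N1 = (N3/N1 − 1)/2 = (43/15 − 1)/2 = 14/15
smallest multiple with N1 ≥ 12 and N2 ≥ 10: k = 1  ⇒  N1 = 1·15 = 15, N2 = 1·14 = 14 (N1 ≤ 40, N2 ≤ 30, N2 ≠ N1 ✓), N3 = 15 + 2·14 = 43
check: (N1+N3)/N1 with N1 = 15, N3 = 43 gives 58/15; |achieved − target| = 0 ≤ 29/750 ✓

N1=15 N2=14 achieved=58/15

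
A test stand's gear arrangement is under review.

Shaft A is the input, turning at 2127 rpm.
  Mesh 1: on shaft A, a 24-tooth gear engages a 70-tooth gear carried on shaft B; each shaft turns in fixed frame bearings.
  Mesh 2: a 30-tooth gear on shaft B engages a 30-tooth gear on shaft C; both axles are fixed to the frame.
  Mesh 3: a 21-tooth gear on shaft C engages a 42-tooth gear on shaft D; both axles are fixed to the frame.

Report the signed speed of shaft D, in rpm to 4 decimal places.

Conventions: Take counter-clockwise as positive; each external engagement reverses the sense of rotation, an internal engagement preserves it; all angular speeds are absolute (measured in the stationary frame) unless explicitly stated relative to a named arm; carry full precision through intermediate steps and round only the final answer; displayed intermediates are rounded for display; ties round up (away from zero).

-364.6286 rpm

3-mesh fixed-axis compound train (all bearings frame-fixed)
mesh 1 [24T→70T]: ω = 2127.0000×24/70 = 729.2571 rpm, sense flips to −
mesh 2 [30T→30T]: ω = 729.2571×30/30 = 729.2571 rpm, sense flips to +
mesh 3 [21T→42T]: ω = 729.2571×21/42 = 364.6286 rpm, sense flips to −
signed output speed = -364.6286 rpm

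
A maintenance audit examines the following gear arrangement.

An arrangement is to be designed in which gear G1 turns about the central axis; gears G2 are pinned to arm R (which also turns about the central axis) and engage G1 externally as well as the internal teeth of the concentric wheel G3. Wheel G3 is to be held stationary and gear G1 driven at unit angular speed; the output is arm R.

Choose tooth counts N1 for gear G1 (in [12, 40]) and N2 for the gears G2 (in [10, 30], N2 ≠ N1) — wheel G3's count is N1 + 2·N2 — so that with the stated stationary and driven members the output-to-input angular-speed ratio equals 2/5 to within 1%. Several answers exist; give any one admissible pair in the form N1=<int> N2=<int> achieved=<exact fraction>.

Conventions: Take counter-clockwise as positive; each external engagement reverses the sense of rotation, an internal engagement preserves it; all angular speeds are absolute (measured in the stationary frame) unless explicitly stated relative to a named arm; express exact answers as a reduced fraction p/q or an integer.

N1=40 N2=10 achieved=2/5

topology: planetary set — design target 2/5, arm = carrier (Willis)
Willis with ω_ring = 0: ω_arm/ω_sun = N1/(N1+N3); set equal to 2/5  ⇒  N3/N1 = 1/(2/5) − 1 = 3/2
N3 = N1 + 2·N2  ⇒  N2/N1 = (N3/N1 − 1)/2 = (3/2 − 1)/2 = 1/4
smallest multiple with N1 ≥ 12 and N2 ≥ 10: k = 10  ⇒  N1 = 10·4 = 40, N2 = 10·1 = 10 (N1 ≤ 40, N2 ≤ 30, N2 ≠ N1 ✓), N3 = 40 + 2·10 = 60
check: N1/(N1+N3) with N1 = 40, N3 = 60 gives 2/5; |achieved − target| = 0 ≤ 1/250 ✓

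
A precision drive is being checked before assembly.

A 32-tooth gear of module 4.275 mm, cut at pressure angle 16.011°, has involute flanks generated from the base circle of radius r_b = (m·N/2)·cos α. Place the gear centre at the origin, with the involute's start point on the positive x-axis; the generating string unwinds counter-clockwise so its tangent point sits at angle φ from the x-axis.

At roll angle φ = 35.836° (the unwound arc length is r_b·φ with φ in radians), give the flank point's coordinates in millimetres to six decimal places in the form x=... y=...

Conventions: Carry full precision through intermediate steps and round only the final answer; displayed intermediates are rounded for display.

x=77.375964 y=5.155346

class = single-mesh tooth geometry [base-circle involute, m = 4.275, 32T]
pitch radius r_p = m·N/2 = 4.275·32/2 = 68.400000
base radius r_b = r_p·cos α = 68.400000·cos 16.011° = 65.746679
roll angle φ = 35.836° = 0.62545619 rad
x = r_b·(cos φ + φ·sin φ) = 77.375964
y = r_b·(sin φ − φ·cos φ) = 5.155346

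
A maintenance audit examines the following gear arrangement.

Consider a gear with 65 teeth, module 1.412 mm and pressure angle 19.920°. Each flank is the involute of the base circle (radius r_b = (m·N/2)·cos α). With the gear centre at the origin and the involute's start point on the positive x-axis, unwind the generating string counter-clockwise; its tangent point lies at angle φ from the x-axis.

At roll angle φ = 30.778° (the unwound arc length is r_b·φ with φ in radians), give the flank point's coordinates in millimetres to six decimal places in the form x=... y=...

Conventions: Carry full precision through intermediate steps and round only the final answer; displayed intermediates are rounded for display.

class = single-mesh tooth geometry [base-circle involute, m = 1.412, 65T]
pitch radius r_p = m·N/2 = 1.412·65/2 = 45.890000
base radius r_b = r_p·cos α = 45.890000·cos 19.920° = 43.144367
roll angle φ = 30.778° = 0.53717744 rad
x = r_b·(cos φ + φ·sin φ) = 48.927314
y = r_b·(sin φ − φ·cos φ) = 2.165569

x=48.927314 y=2.165569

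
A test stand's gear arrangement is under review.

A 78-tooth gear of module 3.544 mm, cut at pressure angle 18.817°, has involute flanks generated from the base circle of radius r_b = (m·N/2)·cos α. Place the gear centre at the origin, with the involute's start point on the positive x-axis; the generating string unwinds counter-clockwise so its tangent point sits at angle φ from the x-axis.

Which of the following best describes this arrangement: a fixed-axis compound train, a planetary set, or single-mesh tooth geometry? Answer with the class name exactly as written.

single-mesh tooth geometry

class = single-mesh tooth geometry [base-circle involute, m = 3.544, 78T]
classification: single-mesh tooth geometry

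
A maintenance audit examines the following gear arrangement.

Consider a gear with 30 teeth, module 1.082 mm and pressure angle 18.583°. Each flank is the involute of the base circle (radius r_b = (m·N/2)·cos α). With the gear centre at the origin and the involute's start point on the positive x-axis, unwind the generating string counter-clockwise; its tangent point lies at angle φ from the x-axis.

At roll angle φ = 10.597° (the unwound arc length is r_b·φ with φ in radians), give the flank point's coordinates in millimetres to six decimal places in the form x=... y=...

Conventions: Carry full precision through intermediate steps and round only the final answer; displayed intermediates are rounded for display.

recognized (one wheel, involute flank): single-mesh tooth geometry, m = 1.082, N = 30
pitch radius r_p = m·N/2 = 1.082·30/2 = 16.230000
base radius r_b = r_p·cos α = 16.230000·cos 18.583° = 15.383817
roll angle φ = 10.597° = 0.18495254 rad
x = r_b·(cos φ + φ·sin φ) = 15.644691
y = r_b·(sin φ − φ·cos φ) = 0.032332

x=15.644691 y=0.032332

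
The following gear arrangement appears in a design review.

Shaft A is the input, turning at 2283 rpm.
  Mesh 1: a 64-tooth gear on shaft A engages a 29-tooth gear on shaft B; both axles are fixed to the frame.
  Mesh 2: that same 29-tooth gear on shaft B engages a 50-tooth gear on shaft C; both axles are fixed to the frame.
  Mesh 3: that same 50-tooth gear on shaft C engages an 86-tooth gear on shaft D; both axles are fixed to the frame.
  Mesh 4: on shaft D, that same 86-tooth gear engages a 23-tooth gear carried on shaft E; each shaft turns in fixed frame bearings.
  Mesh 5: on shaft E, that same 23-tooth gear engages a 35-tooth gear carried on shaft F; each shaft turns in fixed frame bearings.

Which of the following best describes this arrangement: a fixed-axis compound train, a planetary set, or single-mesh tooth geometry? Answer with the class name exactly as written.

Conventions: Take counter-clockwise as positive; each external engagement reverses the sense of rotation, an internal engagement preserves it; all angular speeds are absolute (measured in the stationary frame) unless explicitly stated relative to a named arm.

class = fixed-axis compound train [5 meshes; 5 ratios multiply, 5 sense flips]
classification: fixed-axis compound train

fixed-axis compound train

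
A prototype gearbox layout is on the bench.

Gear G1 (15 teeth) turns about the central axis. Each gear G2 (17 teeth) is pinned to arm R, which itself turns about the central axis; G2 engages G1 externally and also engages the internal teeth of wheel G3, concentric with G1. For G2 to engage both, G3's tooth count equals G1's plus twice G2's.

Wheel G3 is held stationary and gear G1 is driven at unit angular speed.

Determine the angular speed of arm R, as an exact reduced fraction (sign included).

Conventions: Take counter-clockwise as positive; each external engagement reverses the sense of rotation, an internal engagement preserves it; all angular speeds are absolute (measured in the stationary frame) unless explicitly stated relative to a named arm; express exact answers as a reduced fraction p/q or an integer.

recognized (axles ride arm R): planetary set, 15/17/49 teeth
ring teeth: 15 + 2·17 = 49
15(ω_sun−ω_arm) = −49(ω_ring−ω_arm),  ω_ring = 0, ω_sun = 1
15(1−ω_arm) = −49(0−ω_arm)  ⇒  64·ω_arm = 15  ⇒  ω_arm = 15/64
exact speed ratio = 15/64

15/64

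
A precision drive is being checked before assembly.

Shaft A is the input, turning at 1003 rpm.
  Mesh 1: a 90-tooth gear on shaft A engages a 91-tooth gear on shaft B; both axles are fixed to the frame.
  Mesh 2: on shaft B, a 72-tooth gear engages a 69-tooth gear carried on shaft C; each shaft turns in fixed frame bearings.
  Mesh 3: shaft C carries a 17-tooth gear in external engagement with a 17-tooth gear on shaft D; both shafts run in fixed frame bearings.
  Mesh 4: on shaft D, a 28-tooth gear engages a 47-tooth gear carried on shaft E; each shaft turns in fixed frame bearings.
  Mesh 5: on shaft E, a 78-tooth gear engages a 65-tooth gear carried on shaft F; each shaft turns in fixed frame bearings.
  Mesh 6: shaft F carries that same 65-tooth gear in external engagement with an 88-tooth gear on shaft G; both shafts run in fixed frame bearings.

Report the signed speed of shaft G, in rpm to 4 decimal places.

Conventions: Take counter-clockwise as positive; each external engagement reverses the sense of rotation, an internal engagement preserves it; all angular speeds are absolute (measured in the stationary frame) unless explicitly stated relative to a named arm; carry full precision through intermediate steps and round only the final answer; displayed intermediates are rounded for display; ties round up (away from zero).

6-mesh fixed-axis compound train (all bearings frame-fixed)
mesh 1 [90T→91T]: ω = 1003.0000×90/91 = 991.9780 rpm, sense flips to −
mesh 2 [72T→69T]: ω = 991.9780×72/69 = 1035.1075 rpm, sense flips to +
mesh 3 [17T→17T]: ω = 1035.1075×17/17 = 1035.1075 rpm, sense flips to −
mesh 4 [28T→47T]: ω = 1035.1075×28/47 = 616.6598 rpm, sense flips to +
mesh 5 [78T→65T]: ω = 616.6598×78/65 = 739.9917 rpm, sense flips to −
mesh 6 [65T→88T]: ω = 739.9917×65/88 = 546.5848 rpm, sense flips to +
signed output speed = +546.5848 rpm

+546.5848 rpm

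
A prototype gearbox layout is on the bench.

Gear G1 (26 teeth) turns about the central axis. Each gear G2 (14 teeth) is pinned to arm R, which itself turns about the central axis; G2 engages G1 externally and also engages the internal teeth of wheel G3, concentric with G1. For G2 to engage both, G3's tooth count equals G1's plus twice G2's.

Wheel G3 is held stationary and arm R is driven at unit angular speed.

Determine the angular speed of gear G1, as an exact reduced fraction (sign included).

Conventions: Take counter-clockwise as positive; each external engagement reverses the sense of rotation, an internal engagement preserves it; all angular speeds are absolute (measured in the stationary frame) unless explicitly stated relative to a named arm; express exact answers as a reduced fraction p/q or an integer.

40/13

topology: planetary set — G1 26T / G2 14T / G3 54T, arm = carrier (Willis)
ring teeth: 26 + 2·14 = 54
26(ω_sun−ω_arm) = −54(ω_ring−ω_arm),  ω_ring = 0, ω_arm = 1
ω_sun = 1 − (54/26)(0−1) = 40/13
exact speed ratio = 40/13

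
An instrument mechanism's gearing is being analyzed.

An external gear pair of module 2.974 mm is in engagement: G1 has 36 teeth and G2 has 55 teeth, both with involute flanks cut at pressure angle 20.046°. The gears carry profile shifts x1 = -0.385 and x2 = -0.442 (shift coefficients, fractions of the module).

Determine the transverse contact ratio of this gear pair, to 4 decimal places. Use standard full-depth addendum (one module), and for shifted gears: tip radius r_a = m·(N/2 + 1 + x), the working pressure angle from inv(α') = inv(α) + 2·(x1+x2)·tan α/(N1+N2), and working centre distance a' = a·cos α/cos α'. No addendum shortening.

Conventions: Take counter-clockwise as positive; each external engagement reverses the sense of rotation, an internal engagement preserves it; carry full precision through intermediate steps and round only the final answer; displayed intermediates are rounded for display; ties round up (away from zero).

recognized (one external pair, fixed centres): single-mesh tooth geometry, m = 2.974, N1 = 36, N2 = 55
base radii: r_b1 = 50.288910, r_b2 = 76.830279
tip radii: r_a1 = 55.361010, r_a2 = 83.444492
inv(α') = inv(20.046°) + 2·(-0.385-0.442)·tan α/(36+55) = 0.00837902  ⇒  α' = 16.59402°
a' = a·cos α / cos α' = 135.3170·cos 20.046°/cos 16.59402° = 132.643472
action lengths: √(r_a1²−r_b1²) = 23.148801, √(r_a2²−r_b2²) = 32.559047
base pitch p_b = π·m·cos α = 8.777071
CR = (23.148801 + 32.559047 − 132.643472·sin 16.59402°)/8.777071 = 2.031022
contact ratio ≈ 2.0310

2.0310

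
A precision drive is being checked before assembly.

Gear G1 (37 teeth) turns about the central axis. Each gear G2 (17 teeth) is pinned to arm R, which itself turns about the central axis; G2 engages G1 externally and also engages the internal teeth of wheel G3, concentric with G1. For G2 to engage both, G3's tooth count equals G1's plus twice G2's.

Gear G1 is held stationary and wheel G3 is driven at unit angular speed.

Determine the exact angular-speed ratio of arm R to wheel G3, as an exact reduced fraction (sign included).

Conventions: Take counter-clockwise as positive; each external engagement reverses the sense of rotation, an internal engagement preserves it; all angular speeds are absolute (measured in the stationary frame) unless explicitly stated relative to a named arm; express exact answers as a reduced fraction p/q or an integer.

71/108

class = planetary set [G3 = 37+2·17 = 71; Willis about the carrier]
ring teeth: 37 + 2·17 = 71
37(ω_sun−ω_arm) = −71(ω_ring−ω_arm),  ω_sun = 0, ω_ring = 1
37(0−ω_arm) = −71(1−ω_arm)  ⇒  108·ω_arm = 71  ⇒  ω_arm = 71/108
ω_out/ω_in = 71/108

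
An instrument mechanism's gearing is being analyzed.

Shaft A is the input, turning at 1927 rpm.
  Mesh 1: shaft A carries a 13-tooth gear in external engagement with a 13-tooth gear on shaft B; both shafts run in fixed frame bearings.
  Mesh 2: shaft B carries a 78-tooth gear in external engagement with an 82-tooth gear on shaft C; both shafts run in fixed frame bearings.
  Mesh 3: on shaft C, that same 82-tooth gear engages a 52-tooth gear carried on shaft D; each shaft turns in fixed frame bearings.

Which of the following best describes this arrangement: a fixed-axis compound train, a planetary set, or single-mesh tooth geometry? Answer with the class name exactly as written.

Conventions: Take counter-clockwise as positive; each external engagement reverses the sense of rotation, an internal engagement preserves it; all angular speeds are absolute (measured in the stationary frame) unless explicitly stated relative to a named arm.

class = fixed-axis compound train [3 meshes; 3 ratios multiply, 3 sense flips]
classification: fixed-axis compound train

fixed-axis compound train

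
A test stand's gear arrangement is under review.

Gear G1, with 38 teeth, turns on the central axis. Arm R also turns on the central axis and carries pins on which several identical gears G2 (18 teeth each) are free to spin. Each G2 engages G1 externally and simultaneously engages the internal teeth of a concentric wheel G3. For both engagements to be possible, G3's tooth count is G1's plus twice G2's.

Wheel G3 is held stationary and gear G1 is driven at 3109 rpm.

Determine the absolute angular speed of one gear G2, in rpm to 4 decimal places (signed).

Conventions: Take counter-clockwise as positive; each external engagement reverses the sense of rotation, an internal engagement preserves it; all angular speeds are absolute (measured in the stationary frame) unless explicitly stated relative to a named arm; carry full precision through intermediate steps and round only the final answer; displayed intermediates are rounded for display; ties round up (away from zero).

class = planetary set [G3 = 38+2·18 = 74; Willis about the carrier]
normalise by the input: solve with ω_sun = 1, then scale by 3109 rpm
ring teeth: 38 + 2·18 = 74
38(ω_sun−ω_arm) = −74(ω_ring−ω_arm),  ω_ring = 0, ω_sun = 1
38(1−ω_arm) = −74(0−ω_arm)  ⇒  112·ω_arm = 38  ⇒  ω_arm = 19/56
sun–planet mesh: 38·(1−19/56) = −18·(ω_p−ω_arm)  ⇒  ω_p−ω_arm = -703/504
ω_p = 19/56 − 703/504 = -19/18
scale: ω_p = -19/18 × 3109 rpm = -3281.7222 rpm

-3281.7222 rpm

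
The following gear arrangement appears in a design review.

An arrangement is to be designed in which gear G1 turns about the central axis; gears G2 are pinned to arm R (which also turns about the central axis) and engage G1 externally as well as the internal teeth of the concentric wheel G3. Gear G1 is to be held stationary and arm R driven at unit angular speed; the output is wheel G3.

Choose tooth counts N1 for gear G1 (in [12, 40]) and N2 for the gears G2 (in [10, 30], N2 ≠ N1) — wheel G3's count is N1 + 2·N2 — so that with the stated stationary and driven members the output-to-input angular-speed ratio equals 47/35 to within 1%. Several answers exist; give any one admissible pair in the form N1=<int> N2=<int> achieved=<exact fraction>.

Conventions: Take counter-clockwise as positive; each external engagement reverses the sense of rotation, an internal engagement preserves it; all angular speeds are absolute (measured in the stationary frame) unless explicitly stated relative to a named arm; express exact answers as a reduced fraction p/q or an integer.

N1=24 N2=23 achieved=47/35

planetary set to be sized for 47/35 (Willis relation)
Willis with ω_sun = 0: ω_ring/ω_arm = (N1+N3)/N3; set equal to 47/35  ⇒  N3/N1 = 1/(47/35 − 1) = 35/12
N3 = N1 + 2·N2  ⇒  N2/N1 = (N3/N1 − 1)/2 = (35/12 − 1)/2 = 23/24
smallest multiple with N1 ≥ 12 and N2 ≥ 10: k = 1  ⇒  N1 = 1·24 = 24, N2 = 1·23 = 23 (N1 ≤ 40, N2 ≤ 30, N2 ≠ N1 ✓), N3 = 24 + 2·23 = 70
check: (N1+N3)/N3 with N1 = 24, N3 = 70 gives 47/35; |achieved − target| = 0 ≤ 47/3500 ✓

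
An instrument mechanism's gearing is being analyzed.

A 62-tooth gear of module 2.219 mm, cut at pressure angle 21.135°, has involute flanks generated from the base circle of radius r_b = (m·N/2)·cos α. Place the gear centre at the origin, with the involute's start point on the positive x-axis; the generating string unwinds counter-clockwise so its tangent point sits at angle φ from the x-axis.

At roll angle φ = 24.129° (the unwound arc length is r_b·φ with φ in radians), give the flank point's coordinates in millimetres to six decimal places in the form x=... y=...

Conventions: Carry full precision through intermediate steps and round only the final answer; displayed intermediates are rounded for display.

class = single-mesh tooth geometry [base-circle involute, m = 2.219, 62T]
pitch radius r_p = m·N/2 = 2.219·62/2 = 68.789000
base radius r_b = r_p·cos α = 68.789000·cos 21.135° = 64.161801
roll angle φ = 24.129° = 0.42113050 rad
x = r_b·(cos φ + φ·sin φ) = 69.601589
y = r_b·(sin φ − φ·cos φ) = 1.569219

x=69.601589 y=1.569219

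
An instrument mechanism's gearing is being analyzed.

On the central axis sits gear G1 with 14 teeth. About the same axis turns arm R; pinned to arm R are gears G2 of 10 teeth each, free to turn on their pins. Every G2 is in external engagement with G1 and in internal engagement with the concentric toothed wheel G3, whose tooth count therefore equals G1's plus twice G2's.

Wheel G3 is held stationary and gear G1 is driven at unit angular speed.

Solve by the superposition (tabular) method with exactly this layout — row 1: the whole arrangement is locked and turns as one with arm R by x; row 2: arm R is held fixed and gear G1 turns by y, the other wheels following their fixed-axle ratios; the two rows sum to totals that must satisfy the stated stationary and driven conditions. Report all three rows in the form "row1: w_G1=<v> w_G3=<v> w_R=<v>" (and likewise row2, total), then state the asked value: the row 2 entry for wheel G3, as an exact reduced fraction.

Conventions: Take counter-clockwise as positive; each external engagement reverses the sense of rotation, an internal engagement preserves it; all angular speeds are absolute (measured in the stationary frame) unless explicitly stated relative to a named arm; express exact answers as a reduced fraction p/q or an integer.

topology: planetary set — G1 14T / G2 10T / G3 34T, arm = carrier (Willis)
row 1 (train locked, turned with arm): all members turn x
row 2: sun turns y, ring = −(14/34)·y, arm 0
boundary: total ω_ring = x − (14/34)·y = 0 and total ω_sun = x + y = 1  ⇒  y = 17/24, x = 7/24
row 2 ring = −(14/34)·17/24 = -7/24
totals (row 1 + row 2): sun 7/24 + 17/24 = 1, ring 7/24 + (-7/24) = 0, arm 7/24 + 0 = 7/24
asked cell (row2, ring) = -7/24

row1: w_G1=7/24 w_G3=7/24 w_R=7/24
row2: w_G1=17/24 w_G3=-7/24 w_R=0
total: w_G1=1 w_G3=0 w_R=7/24
asked value: -7/24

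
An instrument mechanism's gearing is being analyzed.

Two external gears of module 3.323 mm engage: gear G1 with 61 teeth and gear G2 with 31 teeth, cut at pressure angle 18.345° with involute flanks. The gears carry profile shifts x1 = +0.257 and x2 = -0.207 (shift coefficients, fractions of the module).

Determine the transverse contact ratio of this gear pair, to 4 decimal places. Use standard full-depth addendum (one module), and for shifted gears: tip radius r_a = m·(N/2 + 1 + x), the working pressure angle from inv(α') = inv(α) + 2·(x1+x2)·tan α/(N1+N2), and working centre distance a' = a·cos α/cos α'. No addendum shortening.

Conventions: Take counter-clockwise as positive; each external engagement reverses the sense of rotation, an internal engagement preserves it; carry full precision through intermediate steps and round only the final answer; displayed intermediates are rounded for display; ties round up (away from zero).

topology: single-mesh involute geometry — m = 3.323, 61T/31T pair
base radii: r_b1 = 96.200672, r_b2 = 48.888866
tip radii: r_a1 = 105.528511, r_a2 = 54.141639
inv(α') = inv(18.345°) + 2·(+0.257-0.207)·tan α/(61+31) = 0.01176968  ⇒  α' = 18.53079°
a' = a·cos α / cos α' = 152.8580·cos 18.345°/cos 18.53079° = 153.023340
action lengths: √(r_a1²−r_b1²) = 43.378535, √(r_a2²−r_b2²) = 23.263616
base pitch p_b = π·m·cos α = 9.908961
CR = (43.378535 + 23.263616 − 153.023340·sin 18.53079°)/9.908961 = 1.817461
contact ratio ≈ 1.8175

1.8175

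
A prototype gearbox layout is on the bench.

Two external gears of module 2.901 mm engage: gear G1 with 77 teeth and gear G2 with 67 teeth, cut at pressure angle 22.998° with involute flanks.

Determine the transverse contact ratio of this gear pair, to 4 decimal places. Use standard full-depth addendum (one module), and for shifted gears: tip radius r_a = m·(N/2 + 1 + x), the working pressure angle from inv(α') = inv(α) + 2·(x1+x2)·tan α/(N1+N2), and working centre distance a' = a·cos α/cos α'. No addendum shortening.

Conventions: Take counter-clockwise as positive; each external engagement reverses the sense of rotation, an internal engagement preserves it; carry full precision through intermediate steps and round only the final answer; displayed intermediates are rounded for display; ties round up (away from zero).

1.6537

class = single-mesh tooth geometry [involute pair 77T × 67T, m = 2.901]
base radii: r_b1 = 102.811330, r_b2 = 89.459209
tip radii: r_a1 = 114.589500, r_a2 = 100.084500
no profile shift: α' = α, a' = a
action lengths: √(r_a1²−r_b1²) = 50.602214, √(r_a2²−r_b2²) = 44.877133
base pitch p_b = π·m·cos α = 8.389385
CR = (50.602214 + 44.877133 − 208.872000·sin 22.99800°)/8.389385 = 1.653669
contact ratio ≈ 1.6537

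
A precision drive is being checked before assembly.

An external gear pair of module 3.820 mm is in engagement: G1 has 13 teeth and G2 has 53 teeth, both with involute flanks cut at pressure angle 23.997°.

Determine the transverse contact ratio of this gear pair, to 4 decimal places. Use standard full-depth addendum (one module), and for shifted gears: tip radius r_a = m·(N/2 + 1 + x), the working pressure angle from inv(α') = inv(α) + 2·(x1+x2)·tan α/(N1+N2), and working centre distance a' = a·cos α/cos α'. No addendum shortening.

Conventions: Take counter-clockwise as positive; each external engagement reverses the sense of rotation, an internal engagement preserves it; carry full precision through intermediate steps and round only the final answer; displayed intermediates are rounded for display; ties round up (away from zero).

1.4650

class = single-mesh tooth geometry [involute pair 13T × 53T, m = 3.820]
base radii: r_b1 = 22.683862, r_b2 = 92.480362
tip radii: r_a1 = 28.650000, r_a2 = 105.050000
no profile shift: α' = α, a' = a
action lengths: √(r_a1²−r_b1²) = 17.500425, √(r_a2²−r_b2²) = 49.828557
base pitch p_b = π·m·cos α = 10.963609
CR = (17.500425 + 49.828557 − 126.060000·sin 23.99700°)/10.963609 = 1.465009
contact ratio ≈ 1.4650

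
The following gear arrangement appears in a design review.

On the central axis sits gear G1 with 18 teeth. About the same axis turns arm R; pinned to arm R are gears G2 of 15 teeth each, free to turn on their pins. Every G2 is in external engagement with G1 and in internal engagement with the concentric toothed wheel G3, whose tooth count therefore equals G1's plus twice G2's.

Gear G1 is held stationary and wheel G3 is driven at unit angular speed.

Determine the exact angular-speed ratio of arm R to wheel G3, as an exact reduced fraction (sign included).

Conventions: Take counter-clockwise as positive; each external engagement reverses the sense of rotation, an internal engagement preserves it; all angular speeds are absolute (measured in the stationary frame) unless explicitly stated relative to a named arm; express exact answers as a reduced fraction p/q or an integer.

8/11

recognized (axles ride arm R): planetary set, 18/15/48 teeth
ring teeth: 18 + 2·15 = 48
18(ω_sun−ω_arm) = −48(ω_ring−ω_arm),  ω_sun = 0, ω_ring = 1
18(0−ω_arm) = −48(1−ω_arm)  ⇒  66·ω_arm = 48  ⇒  ω_arm = 8/11
ω_out/ω_in = 8/11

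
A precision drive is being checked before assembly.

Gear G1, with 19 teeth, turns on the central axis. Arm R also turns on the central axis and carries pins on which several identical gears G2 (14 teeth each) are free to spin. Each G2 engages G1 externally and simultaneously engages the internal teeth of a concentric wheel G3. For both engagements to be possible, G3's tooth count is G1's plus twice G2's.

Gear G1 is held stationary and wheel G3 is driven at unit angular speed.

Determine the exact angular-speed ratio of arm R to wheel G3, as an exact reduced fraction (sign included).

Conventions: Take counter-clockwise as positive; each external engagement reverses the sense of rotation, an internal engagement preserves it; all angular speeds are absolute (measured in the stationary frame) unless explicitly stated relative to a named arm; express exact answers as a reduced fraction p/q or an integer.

47/66

topology: planetary set — G1 19T / G2 14T / G3 47T, arm = carrier (Willis)
ring teeth: 19 + 2·14 = 47
19(ω_sun−ω_arm) = −47(ω_ring−ω_arm),  ω_sun = 0, ω_ring = 1
19(0−ω_arm) = −47(1−ω_arm)  ⇒  66·ω_arm = 47  ⇒  ω_arm = 47/66
ω_out/ω_in = 47/66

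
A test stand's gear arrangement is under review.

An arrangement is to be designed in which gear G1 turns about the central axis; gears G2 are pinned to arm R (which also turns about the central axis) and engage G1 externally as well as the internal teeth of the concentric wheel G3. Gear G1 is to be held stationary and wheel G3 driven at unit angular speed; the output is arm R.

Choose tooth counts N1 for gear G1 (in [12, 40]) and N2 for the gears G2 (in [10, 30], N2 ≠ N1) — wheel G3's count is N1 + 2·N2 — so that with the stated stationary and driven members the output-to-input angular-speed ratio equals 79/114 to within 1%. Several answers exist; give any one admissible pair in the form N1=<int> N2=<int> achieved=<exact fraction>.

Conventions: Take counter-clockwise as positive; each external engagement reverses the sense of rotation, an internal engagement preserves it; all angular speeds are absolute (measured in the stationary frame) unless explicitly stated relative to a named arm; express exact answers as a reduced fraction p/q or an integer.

topology: planetary set — design target 79/114, arm = carrier (Willis)
Willis with ω_sun = 0: ω_arm/ω_ring = N3/(N1+N3); set equal to 79/114  ⇒  N3/N1 = (79/114)/(1 − 79/114) = 79/35
N3 = N1 + 2·N2  ⇒  N2/N1 = (N3/N1 − 1)/2 = (79/35 − 1)/2 = 22/35
smallest multiple with N1 ≥ 12 and N2 ≥ 10: k = 1  ⇒  N1 = 1·35 = 35, N2 = 1·22 = 22 (N1 ≤ 40, N2 ≤ 30, N2 ≠ N1 ✓), N3 = 35 + 2·22 = 79
check: N3/(N1+N3) with N1 = 35, N3 = 79 gives 79/114; |achieved − target| = 0 ≤ 79/11400 ✓

N1=35 N2=22 achieved=79/114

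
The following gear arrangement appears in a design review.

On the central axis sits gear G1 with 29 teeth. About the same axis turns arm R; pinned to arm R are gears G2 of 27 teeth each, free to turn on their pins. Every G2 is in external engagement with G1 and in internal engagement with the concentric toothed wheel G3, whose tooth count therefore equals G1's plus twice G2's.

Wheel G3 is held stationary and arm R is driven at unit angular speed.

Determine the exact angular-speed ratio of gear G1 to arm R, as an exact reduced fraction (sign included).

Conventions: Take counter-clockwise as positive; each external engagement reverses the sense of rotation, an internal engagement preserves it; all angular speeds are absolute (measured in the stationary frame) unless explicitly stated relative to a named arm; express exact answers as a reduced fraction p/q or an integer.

recognized (axles ride arm R): planetary set, 29/27/83 teeth
ring teeth: 29 + 2·27 = 83
29(ω_sun−ω_arm) = −83(ω_ring−ω_arm),  ω_ring = 0, ω_arm = 1
ω_sun = 1 − (83/29)(0−1) = 112/29
ω_out/ω_in = 112/29

112/29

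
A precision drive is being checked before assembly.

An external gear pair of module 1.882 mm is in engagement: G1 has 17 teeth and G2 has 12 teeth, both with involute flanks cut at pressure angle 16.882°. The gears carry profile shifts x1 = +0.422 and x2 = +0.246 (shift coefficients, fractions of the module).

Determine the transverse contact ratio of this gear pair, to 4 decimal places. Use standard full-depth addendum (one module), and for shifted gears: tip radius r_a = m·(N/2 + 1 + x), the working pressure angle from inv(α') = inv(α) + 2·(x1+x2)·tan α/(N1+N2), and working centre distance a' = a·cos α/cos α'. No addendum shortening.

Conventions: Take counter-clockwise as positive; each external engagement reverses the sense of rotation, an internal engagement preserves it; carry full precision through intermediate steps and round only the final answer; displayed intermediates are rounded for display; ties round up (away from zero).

class = single-mesh tooth geometry [involute pair 17T × 12T, m = 1.882]
base radii: r_b1 = 15.307607, r_b2 = 10.805370
tip radii: r_a1 = 18.673204, r_a2 = 13.636972
inv(α') = inv(16.882°) + 2·(+0.422+0.246)·tan α/(17+12) = 0.02281463  ⇒  α' = 22.92517°
a' = a·cos α / cos α' = 27.2890·cos 16.882°/cos 22.92517° = 28.352410
action lengths: √(r_a1²−r_b1²) = 10.694191, √(r_a2²−r_b2²) = 8.319314
base pitch p_b = π·m·cos α = 5.657678
CR = (10.694191 + 8.319314 − 28.352410·sin 22.92517°)/5.657678 = 1.408604
contact ratio ≈ 1.4086

1.4086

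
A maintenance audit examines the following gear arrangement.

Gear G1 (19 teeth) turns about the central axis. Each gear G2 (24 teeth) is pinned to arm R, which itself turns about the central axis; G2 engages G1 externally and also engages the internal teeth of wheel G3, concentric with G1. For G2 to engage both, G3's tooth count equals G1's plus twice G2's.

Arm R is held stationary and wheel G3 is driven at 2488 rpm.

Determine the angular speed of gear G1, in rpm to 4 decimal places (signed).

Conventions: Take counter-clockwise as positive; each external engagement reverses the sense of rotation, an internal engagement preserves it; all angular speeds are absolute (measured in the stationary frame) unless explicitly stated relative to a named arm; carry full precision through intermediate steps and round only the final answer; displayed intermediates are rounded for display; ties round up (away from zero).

planetary set (19T centre, 24T on arm, 67T internal) — Willis relation
normalise by the input: solve with ω_ring = 1, then scale by 2488 rpm
ring teeth: 19 + 2·24 = 67
19(ω_sun−ω_arm) = −67(ω_ring−ω_arm),  ω_arm = 0, ω_ring = 1
ω_sun = 0 − (67/19)(1−0) = -67/19
scale: ω_sun = -67/19 × 2488 rpm = -8773.4737 rpm

-8773.4737 rpm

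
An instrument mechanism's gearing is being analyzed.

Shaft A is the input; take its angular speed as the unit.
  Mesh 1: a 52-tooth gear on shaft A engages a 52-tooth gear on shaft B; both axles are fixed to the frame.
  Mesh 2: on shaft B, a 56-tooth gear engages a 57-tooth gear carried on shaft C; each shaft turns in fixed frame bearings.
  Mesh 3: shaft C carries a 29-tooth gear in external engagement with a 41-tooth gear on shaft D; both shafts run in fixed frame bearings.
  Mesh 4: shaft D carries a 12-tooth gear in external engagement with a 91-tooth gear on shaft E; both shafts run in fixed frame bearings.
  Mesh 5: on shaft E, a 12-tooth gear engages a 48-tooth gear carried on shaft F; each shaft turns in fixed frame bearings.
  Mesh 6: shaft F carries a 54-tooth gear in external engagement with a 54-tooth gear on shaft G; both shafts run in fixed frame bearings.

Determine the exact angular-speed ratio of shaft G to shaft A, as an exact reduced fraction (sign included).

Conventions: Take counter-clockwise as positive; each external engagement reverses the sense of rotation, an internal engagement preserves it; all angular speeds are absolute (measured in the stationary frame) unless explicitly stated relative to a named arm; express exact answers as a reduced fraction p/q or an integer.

class = fixed-axis compound train [6 meshes; 6 ratios multiply, 6 sense flips]
mesh 1 [52T→52T]: running ratio 1, sense −
mesh 2 [56T→57T]: running ratio 56/57, sense +
mesh 3 [29T→41T]: running ratio 1624/2337, sense −
mesh 4 [12T→91T]: running ratio 928/10127, sense +
mesh 5 [12T→48T]: running ratio 232/10127, sense −
mesh 6 [54T→54T]: running ratio 232/10127, sense +
ω_out/ω_in = 232/10127

232/10127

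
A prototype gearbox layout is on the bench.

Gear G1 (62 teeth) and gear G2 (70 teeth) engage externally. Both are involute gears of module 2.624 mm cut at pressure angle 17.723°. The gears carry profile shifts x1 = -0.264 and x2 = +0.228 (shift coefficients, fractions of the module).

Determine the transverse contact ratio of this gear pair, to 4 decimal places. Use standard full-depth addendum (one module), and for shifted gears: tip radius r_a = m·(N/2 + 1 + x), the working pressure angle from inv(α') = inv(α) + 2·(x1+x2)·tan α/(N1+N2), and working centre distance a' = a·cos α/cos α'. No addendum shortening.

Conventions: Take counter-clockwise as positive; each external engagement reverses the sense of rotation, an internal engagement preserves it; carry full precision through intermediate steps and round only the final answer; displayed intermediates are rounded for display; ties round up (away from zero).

recognized (one external pair, fixed centres): single-mesh tooth geometry, m = 2.624, N1 = 62, N2 = 70
base radii: r_b1 = 77.483362, r_b2 = 87.481215
tip radii: r_a1 = 83.275264, r_a2 = 95.062272
inv(α') = inv(17.723°) + 2·(-0.264+0.228)·tan α/(62+70) = 0.01008406  ⇒  α' = 17.62463°
a' = a·cos α / cos α' = 173.1840·cos 17.723°/cos 17.62463° = 173.089282
action lengths: √(r_a1²−r_b1²) = 30.513903, √(r_a2²−r_b2²) = 37.200439
base pitch p_b = π·m·cos α = 7.852295
CR = (30.513903 + 37.200439 − 173.089282·sin 17.62463°)/7.852295 = 1.949295
contact ratio ≈ 1.9493

1.9493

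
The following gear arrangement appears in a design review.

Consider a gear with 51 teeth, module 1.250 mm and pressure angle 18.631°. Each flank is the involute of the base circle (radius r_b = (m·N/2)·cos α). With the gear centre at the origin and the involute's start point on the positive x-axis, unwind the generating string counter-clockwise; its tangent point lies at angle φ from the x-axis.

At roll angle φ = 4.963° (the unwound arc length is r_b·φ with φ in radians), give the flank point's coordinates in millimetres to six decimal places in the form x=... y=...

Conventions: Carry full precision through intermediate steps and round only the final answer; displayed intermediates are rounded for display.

x=30.317715 y=0.006539

recognized (one wheel, involute flank): single-mesh tooth geometry, m = 1.250, N = 51
pitch radius r_p = m·N/2 = 1.250·51/2 = 31.875000
base radius r_b = r_p·cos α = 31.875000·cos 18.631° = 30.204613
roll angle φ = 4.963° = 0.08662069 rad
x = r_b·(cos φ + φ·sin φ) = 30.317715
y = r_b·(sin φ − φ·cos φ) = 0.006539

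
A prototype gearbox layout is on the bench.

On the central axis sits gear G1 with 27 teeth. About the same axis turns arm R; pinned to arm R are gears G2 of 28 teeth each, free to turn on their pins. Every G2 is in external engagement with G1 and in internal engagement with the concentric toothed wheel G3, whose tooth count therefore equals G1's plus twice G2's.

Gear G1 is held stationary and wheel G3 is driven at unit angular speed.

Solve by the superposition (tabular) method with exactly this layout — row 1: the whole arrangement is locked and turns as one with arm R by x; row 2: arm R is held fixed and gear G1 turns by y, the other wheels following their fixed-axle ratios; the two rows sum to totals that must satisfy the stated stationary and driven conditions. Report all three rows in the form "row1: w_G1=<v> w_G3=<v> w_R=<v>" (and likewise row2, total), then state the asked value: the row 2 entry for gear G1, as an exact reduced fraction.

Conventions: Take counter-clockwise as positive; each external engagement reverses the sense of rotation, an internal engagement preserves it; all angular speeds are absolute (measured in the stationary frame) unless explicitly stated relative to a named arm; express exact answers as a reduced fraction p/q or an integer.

class = planetary set [G3 = 27+2·28 = 83; Willis about the carrier]
row 1 — lock + rotate with arm: ω_sun = ω_ring = ω_arm = x
row 2 (arm held, sun turns y): ω_ring = −(27/83)·y, ω_arm = 0
boundary: total ω_sun = x + y = 0 and total ω_ring = x − (27/83)·y = 1  ⇒  y = -83/110, x = 83/110
row 2 ring = −(27/83)·(-83/110) = 27/110
totals (row 1 + row 2): sun 83/110 + (-83/110) = 0, ring 83/110 + 27/110 = 1, arm 83/110 + 0 = 83/110
asked cell (row2, sun) = -83/110

row1: w_G1=83/110 w_G3=83/110 w_R=83/110
row2: w_G1=-83/110 w_G3=27/110 w_R=0
total: w_G1=0 w_G3=1 w_R=83/110
asked value: -83/110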